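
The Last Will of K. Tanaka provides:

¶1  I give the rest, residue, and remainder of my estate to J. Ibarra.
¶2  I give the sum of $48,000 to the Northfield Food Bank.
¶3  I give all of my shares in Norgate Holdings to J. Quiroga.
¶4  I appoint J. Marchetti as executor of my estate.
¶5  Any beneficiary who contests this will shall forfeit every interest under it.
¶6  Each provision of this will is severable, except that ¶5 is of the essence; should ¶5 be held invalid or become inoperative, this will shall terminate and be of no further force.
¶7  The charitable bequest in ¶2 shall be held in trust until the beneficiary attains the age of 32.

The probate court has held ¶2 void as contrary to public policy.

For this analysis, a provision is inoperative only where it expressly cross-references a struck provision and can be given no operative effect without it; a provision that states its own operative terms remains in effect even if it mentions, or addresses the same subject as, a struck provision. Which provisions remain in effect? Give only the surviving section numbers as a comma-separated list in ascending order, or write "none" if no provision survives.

¶2 is struck. ¶7 merely fixes the trust for ¶2; with ¶2 gone it has nothing to operate on and falls away. ¶6 makes ¶5 an essential term, but ¶5 is unaffected, so the severability proviso in ¶6 preserves the remaining provisions. The provisions still in force are ¶1, ¶3, ¶4, ¶5, and ¶6.

1, 3, 4, 5, 6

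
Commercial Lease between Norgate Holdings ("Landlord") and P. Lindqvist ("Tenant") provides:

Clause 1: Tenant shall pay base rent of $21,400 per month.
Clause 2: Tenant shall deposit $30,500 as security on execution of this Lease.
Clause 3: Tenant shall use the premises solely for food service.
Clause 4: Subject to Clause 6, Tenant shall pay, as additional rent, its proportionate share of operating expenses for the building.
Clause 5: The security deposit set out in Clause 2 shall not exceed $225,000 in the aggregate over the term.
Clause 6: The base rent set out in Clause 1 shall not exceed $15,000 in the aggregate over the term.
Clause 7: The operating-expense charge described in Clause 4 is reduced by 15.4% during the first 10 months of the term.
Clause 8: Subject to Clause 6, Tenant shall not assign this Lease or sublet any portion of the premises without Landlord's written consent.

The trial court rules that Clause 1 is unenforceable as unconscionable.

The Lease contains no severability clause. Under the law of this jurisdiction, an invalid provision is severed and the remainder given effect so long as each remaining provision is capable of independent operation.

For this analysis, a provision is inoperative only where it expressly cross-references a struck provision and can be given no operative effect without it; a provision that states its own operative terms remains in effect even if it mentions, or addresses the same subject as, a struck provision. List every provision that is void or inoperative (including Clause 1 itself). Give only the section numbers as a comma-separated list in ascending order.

1, 6

Clause 1 is struck. Clause 6 does nothing except set the aggregate cap on the base rent by reference to Clause 1; with Clause 1 gone it has no independent effect and is inoperative. Although Clause 8 refers to Clause 6, its operative terms do not depend on Clause 6, so it remains in effect. Although Clause 4 refers to Clause 6, its operative terms do not depend on Clause 6, so it remains in effect. Under the stated default rule, only provisions that cannot operate independently fall away; the rest are enforced. Clause 2, Clause 3, Clause 4, Clause 5, Clause 7, and Clause 8 remain in effect.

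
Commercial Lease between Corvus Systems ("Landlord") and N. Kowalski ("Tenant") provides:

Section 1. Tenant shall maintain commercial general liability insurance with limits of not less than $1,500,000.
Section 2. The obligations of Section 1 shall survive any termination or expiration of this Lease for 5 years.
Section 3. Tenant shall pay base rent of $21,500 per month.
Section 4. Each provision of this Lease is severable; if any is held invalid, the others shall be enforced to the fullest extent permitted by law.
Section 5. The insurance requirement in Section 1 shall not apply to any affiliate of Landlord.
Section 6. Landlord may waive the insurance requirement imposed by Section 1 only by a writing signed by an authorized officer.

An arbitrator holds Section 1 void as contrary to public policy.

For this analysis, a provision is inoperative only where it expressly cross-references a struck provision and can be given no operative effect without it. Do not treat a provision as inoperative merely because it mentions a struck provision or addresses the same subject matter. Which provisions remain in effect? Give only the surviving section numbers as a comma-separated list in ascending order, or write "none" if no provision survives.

3, 4

Section 1 is struck. The only function of Section 2 is the survival period for Section 1, so it cannot stand once Section 1 is removed. Section 5 operates only by reference to Section 1, so it falls with Section 1. Section 6 has no operative effect of its own apart from Section 1 and is therefore inoperative. Under the severability clause in Section 4, the remaining provisions continue in force. Section 3 and Section 4 remain in effect.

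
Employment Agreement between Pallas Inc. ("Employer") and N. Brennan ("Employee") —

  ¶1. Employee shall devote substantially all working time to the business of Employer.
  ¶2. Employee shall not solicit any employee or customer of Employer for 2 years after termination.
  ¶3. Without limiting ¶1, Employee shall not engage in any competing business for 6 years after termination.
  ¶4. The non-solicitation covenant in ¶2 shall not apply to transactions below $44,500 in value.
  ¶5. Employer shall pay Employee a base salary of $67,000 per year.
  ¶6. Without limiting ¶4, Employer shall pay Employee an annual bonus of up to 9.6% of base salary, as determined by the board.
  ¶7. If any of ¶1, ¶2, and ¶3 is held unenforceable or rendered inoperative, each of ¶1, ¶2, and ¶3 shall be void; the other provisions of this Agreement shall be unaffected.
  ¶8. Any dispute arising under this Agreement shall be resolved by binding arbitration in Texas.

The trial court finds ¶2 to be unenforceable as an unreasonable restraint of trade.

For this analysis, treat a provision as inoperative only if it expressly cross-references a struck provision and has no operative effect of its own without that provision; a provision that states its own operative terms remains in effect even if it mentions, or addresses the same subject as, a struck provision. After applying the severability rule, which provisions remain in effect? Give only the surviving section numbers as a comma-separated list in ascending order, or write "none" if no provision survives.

¶2 is struck. ¶4 does nothing except set the carve-out from the non-solicitation covenant by reference to ¶2; with ¶2 gone it has no independent effect and is inoperative. ¶6 mentions ¶4 but its own obligation stands independently of ¶4, so ¶6 is not affected. ¶7 declares ¶1, ¶2, and ¶3 mutually dependent; since one of them has fallen, all of them are of no effect. That brings down ¶1 and ¶3 as well. The remainder continues in force under ¶7. That leaves ¶5, ¶6, ¶7, and ¶8 in effect.

5, 6, 7, 8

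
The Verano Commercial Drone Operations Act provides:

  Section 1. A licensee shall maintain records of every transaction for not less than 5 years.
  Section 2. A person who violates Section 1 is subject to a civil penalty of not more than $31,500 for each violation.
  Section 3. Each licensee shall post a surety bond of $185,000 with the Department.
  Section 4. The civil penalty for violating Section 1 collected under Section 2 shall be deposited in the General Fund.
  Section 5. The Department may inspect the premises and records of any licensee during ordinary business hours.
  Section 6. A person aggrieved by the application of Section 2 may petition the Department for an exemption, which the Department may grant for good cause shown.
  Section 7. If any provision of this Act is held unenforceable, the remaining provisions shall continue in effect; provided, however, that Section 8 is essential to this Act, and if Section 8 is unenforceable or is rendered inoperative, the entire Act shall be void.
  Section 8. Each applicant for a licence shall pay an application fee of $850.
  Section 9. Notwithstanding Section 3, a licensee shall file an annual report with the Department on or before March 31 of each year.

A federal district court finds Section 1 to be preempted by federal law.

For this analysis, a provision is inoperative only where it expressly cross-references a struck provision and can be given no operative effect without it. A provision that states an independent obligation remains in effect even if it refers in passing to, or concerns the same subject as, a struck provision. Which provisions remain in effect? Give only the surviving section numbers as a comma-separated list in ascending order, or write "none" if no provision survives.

Section 1 is struck. Section 2 operates only by reference to Section 1, so it falls with Section 1. Section 4 does nothing except set the disposition of the civil penalty for violating Section 1 by reference to Section 2; with Section 2 gone it has no independent effect and is inoperative. Section 6 merely fixes the exemption procedure for Section 2; with Section 2 gone it has nothing to operate on and falls away. Section 7 makes Section 8 an essential term, but Section 8 is unaffected, so the severability proviso in Section 7 preserves the remaining provisions. The provisions still in force are Section 3, Section 5, Section 7, Section 8, and Section 9.

3, 5, 7, 8, 9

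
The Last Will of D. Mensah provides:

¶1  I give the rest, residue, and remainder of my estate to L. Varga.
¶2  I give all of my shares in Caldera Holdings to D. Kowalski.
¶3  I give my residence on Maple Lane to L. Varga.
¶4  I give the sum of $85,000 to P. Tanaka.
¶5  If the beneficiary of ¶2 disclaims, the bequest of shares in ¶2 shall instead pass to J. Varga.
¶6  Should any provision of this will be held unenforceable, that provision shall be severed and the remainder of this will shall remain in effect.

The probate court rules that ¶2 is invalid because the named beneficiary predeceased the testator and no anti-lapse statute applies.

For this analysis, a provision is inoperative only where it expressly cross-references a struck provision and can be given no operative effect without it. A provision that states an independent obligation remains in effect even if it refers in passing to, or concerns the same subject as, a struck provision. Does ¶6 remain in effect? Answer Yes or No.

Yes

¶2 is struck. ¶5 operates only by reference to ¶2, so it falls with ¶2. Under the severability clause in ¶6, the remaining provisions continue in force. That leaves ¶1, ¶3, ¶4, and ¶6 in effect. ¶6 is among the surviving provisions, so the answer is yes.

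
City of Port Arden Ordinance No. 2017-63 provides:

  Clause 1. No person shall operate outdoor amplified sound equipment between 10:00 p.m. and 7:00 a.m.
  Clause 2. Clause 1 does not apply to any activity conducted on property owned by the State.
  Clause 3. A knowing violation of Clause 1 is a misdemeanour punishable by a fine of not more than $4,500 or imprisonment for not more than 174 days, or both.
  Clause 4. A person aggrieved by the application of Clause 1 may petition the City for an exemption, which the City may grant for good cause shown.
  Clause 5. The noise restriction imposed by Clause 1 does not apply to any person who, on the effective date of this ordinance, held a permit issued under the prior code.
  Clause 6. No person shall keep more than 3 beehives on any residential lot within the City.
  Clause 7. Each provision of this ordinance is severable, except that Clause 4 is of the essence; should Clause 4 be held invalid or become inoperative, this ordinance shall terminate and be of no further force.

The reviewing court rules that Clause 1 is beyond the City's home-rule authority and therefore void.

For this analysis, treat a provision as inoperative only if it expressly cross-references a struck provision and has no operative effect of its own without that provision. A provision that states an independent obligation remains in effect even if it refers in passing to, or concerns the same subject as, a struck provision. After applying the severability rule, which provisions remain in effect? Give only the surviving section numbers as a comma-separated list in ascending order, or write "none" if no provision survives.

none

Clause 1 is struck. The only function of Clause 2 is the public-property exemption from Clause 1, so it cannot stand once Clause 1 is removed. Clause 3 has no operative effect of its own apart from Clause 1 and is therefore inoperative. Clause 4 has no operative effect of its own apart from Clause 1 and is therefore inoperative. Clause 5 operates only by reference to Clause 1, so it falls with Clause 1. Clause 7 makes Clause 4 an essential term, and Clause 4 has been rendered inoperative by the cascade; under Clause 7, the entire ordinance is therefore void. No provision of the ordinance survives.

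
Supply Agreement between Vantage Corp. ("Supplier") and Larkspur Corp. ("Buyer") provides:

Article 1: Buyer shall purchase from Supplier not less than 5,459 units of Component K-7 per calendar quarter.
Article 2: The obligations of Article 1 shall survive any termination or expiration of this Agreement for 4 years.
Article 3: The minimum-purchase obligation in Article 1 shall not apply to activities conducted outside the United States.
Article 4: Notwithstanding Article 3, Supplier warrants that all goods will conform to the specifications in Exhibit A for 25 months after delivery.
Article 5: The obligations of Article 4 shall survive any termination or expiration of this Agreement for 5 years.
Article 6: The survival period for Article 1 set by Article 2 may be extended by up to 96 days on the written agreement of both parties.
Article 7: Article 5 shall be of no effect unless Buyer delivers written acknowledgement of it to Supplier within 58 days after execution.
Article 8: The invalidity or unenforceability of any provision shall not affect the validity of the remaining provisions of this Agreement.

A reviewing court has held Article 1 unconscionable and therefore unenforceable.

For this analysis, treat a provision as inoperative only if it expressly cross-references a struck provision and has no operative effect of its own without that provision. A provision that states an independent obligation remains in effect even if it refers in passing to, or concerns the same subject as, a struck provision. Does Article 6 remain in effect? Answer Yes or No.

Article 1 is struck. Article 2 operates only by reference to Article 1, so it falls with Article 1. Article 3 does nothing except set the carve-out from the minimum-purchase obligation by reference to Article 1; with Article 1 gone it has no independent effect and is inoperative. The whole of Article 6 is the extension of the survival period for Article 1, defined by reference to Article 2, so Article 6 cannot stand once Article 2 is removed. Although Article 4 refers to Article 3, its operative terms do not depend on Article 3, so it remains in effect. Under the severability clause in Article 8, the remaining provisions continue in force. That leaves Article 4, Article 5, Article 7, and Article 8 in effect. Article 6 is among the inoperative provisions, so the answer is no.

No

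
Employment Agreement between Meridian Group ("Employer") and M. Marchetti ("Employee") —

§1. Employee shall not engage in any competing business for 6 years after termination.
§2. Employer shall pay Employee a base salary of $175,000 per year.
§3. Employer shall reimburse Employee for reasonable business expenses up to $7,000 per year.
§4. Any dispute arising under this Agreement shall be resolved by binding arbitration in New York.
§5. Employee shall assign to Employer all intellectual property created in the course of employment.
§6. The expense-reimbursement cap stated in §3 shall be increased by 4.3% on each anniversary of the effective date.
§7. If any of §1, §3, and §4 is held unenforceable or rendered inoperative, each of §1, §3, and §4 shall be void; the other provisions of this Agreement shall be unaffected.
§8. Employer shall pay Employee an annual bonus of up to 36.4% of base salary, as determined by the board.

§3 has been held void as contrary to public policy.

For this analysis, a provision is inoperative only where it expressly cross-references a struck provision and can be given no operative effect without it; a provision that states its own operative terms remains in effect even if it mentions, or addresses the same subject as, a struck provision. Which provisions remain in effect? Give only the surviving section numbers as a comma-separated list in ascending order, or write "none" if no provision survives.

§3 is struck. §6 does nothing except set the escalation of the expense-reimbursement cap by reference to §3; with §3 gone it has no independent effect and is inoperative. §7 declares §1, §3, and §4 mutually dependent; since one of them has fallen, all of them are of no effect. That brings down §1 and §4 as well. The remainder continues in force under §7. That leaves §2, §5, §7, and §8 in effect.

2, 5, 7, 8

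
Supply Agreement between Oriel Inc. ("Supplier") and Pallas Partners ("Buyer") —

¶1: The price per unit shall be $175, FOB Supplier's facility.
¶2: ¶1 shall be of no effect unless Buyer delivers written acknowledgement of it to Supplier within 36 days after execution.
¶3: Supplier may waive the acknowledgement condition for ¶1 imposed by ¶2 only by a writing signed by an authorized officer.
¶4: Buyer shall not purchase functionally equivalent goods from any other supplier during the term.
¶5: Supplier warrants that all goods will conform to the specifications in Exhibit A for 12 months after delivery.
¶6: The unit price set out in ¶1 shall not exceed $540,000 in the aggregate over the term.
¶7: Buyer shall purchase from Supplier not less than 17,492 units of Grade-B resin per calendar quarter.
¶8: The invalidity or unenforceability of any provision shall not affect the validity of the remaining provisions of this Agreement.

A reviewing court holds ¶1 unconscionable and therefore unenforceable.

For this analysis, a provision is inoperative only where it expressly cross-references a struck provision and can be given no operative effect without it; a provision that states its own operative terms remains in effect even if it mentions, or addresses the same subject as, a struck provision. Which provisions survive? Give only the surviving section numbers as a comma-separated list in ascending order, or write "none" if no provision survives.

4, 5, 7, 8

¶1 is struck. ¶2 operates only by reference to ¶1, so it falls with ¶1. ¶6 has no operative effect of its own apart from ¶1 and is therefore inoperative. The only function of ¶3 is the waiver condition for ¶2, so it cannot stand once ¶2 is removed. Under the severability clause in ¶8, the remaining provisions continue in force. The provisions still in force are ¶4, ¶5, ¶7, and ¶8.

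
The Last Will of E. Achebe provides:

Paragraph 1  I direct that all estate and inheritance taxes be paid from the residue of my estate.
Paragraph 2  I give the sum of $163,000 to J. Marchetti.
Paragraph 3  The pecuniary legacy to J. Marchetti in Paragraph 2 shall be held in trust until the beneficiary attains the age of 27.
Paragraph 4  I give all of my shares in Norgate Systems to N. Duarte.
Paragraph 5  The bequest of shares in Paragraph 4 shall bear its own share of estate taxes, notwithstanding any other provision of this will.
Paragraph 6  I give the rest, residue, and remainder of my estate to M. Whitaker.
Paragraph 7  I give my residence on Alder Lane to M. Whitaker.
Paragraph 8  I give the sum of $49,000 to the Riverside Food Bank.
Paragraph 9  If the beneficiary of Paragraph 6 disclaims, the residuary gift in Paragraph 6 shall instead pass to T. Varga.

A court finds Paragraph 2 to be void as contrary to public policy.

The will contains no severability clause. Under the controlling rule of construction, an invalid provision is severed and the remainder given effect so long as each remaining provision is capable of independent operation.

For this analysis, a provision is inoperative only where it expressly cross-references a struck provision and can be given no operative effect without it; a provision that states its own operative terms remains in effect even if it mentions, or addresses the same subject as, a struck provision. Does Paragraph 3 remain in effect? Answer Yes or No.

No

Paragraph 2 is struck. Paragraph 3 operates only by reference to Paragraph 2, so it falls with Paragraph 2. With no severability clause, the stated default rule severs what cannot stand and enforces each remaining provision that can operate on its own. The provisions still in force are Paragraph 1, Paragraph 4, Paragraph 5, Paragraph 6, Paragraph 7, Paragraph 8, and Paragraph 9. Paragraph 3 is among the inoperative provisions, so the answer is no.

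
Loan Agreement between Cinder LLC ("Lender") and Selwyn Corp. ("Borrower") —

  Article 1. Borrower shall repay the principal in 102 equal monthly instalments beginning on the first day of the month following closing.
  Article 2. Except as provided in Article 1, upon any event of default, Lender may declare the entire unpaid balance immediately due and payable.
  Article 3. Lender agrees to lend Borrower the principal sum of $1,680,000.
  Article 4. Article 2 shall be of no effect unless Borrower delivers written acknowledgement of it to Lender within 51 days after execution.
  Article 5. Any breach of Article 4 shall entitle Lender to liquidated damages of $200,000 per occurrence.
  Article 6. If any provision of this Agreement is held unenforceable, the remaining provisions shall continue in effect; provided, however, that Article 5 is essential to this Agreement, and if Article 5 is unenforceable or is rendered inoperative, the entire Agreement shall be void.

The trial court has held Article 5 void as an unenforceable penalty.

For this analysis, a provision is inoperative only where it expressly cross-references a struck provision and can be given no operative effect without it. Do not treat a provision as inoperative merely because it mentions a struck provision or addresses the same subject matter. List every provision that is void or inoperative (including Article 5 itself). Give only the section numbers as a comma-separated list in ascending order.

Article 5 is struck. Nothing else in the Agreement is defined by reference to Article 5. Article 6 makes Article 5 an essential term, and Article 5 is the provision held invalid; under Article 6, the entire Agreement is therefore void. No provision of the Agreement survives.

1, 2, 3, 4, 5, 6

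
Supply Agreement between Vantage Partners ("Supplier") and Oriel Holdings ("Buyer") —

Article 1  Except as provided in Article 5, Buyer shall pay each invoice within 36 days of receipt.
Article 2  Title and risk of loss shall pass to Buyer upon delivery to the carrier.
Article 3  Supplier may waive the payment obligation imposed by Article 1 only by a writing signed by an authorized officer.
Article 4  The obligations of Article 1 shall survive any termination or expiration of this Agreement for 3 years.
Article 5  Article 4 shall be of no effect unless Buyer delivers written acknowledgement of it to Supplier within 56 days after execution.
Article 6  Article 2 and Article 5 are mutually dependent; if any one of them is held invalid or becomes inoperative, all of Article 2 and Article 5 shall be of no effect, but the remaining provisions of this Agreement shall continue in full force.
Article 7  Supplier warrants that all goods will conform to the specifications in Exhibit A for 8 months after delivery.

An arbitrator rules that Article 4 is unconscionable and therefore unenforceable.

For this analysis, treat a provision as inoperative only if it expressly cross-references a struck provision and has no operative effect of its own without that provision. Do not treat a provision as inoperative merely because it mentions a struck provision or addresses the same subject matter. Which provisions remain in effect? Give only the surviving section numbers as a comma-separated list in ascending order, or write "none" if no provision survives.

1, 3, 6, 7

Article 4 is struck. Article 5 operates only by reference to Article 4, so it falls with Article 4. Article 1 mentions Article 5 but its own obligation stands independently of Article 5, so Article 1 is not affected. Article 6 declares Article 2 and Article 5 mutually dependent; since one of them has fallen, all of them are of no effect. That brings down Article 2 as well. The remainder continues in force under Article 6. Article 1, Article 3, Article 6, and Article 7 remain in effect.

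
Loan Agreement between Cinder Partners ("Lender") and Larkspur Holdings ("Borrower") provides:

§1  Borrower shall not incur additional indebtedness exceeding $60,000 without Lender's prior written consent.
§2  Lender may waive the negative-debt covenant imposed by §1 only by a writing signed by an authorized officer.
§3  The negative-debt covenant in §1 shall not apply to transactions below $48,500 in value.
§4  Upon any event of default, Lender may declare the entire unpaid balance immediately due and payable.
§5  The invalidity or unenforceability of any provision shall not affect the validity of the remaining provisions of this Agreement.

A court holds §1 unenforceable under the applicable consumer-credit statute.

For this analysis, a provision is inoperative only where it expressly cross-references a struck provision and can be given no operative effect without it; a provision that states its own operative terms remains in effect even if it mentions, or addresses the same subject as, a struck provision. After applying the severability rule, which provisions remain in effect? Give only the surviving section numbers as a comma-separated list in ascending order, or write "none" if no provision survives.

§1 is struck. §2 merely fixes the waiver condition for §1; with §1 gone it has nothing to operate on and falls away. The whole of §3 is the carve-out from the negative-debt covenant, defined by reference to §1, so §3 cannot stand once §1 is removed. Under the severability clause in §5, the remaining provisions continue in force. §4 and §5 remain in effect.

4, 5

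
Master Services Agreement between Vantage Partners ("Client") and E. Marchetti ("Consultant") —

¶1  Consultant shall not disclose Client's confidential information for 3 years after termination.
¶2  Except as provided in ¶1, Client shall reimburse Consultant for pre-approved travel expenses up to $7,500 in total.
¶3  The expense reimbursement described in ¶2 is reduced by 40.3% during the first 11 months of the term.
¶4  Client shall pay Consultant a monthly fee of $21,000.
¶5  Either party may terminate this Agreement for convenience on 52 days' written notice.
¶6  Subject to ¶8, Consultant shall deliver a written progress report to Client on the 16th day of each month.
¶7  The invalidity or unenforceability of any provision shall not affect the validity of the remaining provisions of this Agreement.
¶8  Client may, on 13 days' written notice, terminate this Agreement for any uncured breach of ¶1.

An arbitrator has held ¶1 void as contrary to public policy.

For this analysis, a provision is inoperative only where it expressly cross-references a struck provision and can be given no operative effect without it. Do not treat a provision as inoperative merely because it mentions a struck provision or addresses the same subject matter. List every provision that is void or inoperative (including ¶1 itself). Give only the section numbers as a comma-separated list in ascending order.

1, 8

¶1 is struck. ¶8 operates only by reference to ¶1, so it falls with ¶1. Although ¶2 refers to ¶1, its operative terms do not depend on ¶1, so it remains in effect. ¶6 mentions ¶8 but its own obligation stands independently of ¶8, so ¶6 is not affected. Under the severability clause in ¶7, the remaining provisions continue in force. The provisions still in force are ¶2, ¶3, ¶4, ¶5, ¶6, and ¶7.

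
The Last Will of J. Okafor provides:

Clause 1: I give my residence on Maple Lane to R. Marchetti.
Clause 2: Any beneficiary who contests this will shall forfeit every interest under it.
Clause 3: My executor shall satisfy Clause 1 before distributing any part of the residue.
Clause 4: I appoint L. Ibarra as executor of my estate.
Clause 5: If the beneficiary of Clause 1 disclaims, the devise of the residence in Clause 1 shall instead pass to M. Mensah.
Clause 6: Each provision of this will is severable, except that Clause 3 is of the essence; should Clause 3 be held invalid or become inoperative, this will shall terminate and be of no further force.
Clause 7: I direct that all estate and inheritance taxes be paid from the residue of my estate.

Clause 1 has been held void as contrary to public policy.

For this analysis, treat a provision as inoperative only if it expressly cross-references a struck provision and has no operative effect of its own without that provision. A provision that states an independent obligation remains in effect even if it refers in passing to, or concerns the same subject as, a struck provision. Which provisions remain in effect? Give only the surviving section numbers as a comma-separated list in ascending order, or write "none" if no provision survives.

none

Clause 1 is struck. Clause 3 has no operative effect of its own apart from Clause 1 and is therefore inoperative. Clause 5 operates only by reference to Clause 1, so it falls with Clause 1. Clause 6 makes Clause 3 an essential term, and Clause 3 has been rendered inoperative by the cascade; under Clause 6, the entire will is therefore void. No provision of the will survives.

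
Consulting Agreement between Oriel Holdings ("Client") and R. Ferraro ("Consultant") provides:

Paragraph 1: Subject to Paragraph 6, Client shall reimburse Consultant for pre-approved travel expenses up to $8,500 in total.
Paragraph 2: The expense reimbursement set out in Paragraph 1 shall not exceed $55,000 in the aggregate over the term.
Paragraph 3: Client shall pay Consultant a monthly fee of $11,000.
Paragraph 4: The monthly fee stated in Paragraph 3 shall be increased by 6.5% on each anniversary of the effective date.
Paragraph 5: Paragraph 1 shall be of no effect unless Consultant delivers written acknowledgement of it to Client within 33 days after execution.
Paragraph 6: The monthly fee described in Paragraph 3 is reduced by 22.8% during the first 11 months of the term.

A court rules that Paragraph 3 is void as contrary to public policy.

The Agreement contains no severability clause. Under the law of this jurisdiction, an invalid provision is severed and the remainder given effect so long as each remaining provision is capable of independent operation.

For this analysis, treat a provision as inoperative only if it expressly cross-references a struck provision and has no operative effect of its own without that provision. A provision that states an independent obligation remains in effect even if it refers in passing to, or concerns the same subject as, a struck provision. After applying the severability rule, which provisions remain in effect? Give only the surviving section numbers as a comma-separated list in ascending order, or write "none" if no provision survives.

1, 2, 5

Paragraph 3 is struck. Paragraph 4 operates only by reference to Paragraph 3, so it falls with Paragraph 3. Paragraph 6 does nothing except set the introductory reduction to the monthly fee by reference to Paragraph 3; with Paragraph 3 gone it has no independent effect and is inoperative. Paragraph 1 mentions Paragraph 6 but its own obligation stands independently of Paragraph 6, so Paragraph 1 is not affected. Under the stated default rule, only provisions that cannot operate independently fall away; the rest are enforced. That leaves Paragraph 1, Paragraph 2, and Paragraph 5 in effect.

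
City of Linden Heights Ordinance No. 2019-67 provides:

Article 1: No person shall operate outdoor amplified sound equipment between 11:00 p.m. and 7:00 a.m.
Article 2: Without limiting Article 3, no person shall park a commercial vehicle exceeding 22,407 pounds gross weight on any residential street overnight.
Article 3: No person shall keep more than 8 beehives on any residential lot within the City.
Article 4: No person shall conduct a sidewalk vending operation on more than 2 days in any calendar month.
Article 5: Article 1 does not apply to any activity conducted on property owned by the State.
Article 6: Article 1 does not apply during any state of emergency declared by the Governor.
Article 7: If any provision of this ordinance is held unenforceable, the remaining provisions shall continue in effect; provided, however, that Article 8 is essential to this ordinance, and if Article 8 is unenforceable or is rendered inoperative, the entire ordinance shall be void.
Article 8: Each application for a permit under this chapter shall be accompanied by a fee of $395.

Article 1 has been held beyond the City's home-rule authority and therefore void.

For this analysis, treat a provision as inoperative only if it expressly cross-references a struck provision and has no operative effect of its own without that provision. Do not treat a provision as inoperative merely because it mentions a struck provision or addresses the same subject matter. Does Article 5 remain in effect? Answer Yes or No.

Article 1 is struck. Article 5 merely fixes the public-property exemption from Article 1; with Article 1 gone it has nothing to operate on and falls away. Article 6 operates only by reference to Article 1, so it falls with Article 1. Article 7 makes Article 8 an essential term, but Article 8 is unaffected, so the severability proviso in Article 7 preserves the remaining provisions. That leaves Article 2, Article 3, Article 4, Article 7, and Article 8 in effect. Article 5 is among the inoperative provisions, so the answer is no.

No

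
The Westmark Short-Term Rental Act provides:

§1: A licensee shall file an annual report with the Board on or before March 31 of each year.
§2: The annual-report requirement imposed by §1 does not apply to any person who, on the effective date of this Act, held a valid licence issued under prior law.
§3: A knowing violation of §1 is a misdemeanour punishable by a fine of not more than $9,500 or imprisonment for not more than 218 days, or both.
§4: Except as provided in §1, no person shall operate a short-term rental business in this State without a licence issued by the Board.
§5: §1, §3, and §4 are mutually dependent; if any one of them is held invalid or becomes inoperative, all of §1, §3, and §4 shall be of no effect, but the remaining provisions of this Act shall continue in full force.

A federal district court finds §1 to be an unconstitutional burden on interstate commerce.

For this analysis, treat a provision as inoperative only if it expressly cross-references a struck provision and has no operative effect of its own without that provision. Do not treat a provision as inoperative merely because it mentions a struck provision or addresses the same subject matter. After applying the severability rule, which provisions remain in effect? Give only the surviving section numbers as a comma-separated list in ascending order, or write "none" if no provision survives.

5

§1 is struck. §2 operates only by reference to §1, so it falls with §1. §3 has no operative effect of its own apart from §1 and is therefore inoperative. §5 declares §1, §3, and §4 mutually dependent; since one of them has fallen, all of them are of no effect. That brings down §4 as well. The remainder continues in force under §5. Only §5 remains in effect.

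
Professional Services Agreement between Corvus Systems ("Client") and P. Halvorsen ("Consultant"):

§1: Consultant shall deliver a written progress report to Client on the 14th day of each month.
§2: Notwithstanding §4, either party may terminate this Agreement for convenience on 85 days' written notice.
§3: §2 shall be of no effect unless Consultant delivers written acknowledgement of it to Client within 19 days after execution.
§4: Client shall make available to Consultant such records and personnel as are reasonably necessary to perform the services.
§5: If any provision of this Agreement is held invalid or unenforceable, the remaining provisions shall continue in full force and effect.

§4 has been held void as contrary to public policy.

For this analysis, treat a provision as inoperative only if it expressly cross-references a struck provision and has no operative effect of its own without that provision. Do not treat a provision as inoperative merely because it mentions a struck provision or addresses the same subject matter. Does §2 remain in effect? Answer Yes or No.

Yes

§4 is struck. §2 mentions §4 but its own obligation stands independently of §4, so §2 is not affected. Nothing else in the Agreement is defined by reference to §4. §5 is a severability clause and preserves every provision that can still be given independent effect. §1, §2, §3, and §5 remain in effect. §2 is among the surviving provisions, so the answer is yes.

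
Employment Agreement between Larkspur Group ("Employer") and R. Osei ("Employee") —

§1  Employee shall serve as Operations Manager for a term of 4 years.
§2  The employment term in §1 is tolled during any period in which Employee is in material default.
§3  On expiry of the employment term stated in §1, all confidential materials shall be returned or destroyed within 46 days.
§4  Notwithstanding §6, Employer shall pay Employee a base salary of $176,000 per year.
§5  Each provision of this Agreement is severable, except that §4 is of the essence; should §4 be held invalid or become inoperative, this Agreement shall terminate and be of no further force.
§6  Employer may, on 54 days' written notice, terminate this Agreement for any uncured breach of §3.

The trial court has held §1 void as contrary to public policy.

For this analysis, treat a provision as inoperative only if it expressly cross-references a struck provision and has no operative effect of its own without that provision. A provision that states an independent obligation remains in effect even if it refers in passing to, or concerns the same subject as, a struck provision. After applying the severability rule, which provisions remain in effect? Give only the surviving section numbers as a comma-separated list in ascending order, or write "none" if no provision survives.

§1 is struck. §2 has no operative effect of its own apart from §1 and is therefore inoperative. §3 operates only by reference to §1, so it falls with §1. The only function of §6 is the termination right for breach of §3, so it cannot stand once §3 is removed. Although §4 refers to §6, its operative terms do not depend on §6, so it remains in effect. §5 makes §4 an essential term, but §4 is unaffected, so the severability proviso in §5 preserves the remaining provisions. The provisions still in force are §4 and §5.

4, 5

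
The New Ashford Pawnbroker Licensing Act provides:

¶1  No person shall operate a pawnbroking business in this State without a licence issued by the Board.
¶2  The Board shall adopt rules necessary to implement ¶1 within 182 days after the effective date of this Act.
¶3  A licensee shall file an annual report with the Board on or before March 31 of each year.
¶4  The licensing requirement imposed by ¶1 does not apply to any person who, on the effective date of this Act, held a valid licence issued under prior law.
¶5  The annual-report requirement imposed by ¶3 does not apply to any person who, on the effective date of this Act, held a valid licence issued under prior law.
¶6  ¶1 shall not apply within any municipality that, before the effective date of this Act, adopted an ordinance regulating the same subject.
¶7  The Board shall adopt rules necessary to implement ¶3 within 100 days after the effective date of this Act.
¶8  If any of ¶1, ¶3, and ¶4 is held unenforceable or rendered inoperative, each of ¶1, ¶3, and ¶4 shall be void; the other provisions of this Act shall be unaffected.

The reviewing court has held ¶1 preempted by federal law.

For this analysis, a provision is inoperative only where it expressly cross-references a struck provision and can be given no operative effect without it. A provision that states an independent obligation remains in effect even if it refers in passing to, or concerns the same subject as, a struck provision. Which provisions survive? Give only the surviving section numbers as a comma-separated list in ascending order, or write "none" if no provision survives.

¶1 is struck. ¶2 operates only by reference to ¶1, so it falls with ¶1. ¶4 operates only by reference to ¶1, so it falls with ¶1. ¶6 merely fixes the local-preemption carve-out from ¶1; with ¶1 gone it has nothing to operate on and falls away. ¶8 declares ¶1, ¶3, and ¶4 mutually dependent; since one of them has fallen, all of them are of no effect. That brings down ¶3 as well. ¶5 and ¶7 in turn depend solely on a provision now struck and likewise fall. The remainder continues in force under ¶8. Only ¶8 remains in effect.

8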